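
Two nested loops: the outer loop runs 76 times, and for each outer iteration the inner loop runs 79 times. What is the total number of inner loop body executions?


Outer loop: 76 iterations
Inner loop: 79 iterations per outer iteration
Total = 76 * 79 = 6004


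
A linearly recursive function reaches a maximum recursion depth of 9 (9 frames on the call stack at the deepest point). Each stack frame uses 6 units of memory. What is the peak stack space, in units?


Maximum recursion depth = 9 frames
Memory per frame = 6 units
Total stack space = depth * frame_size
= 9 * 6 = 54


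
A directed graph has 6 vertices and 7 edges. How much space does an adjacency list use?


Adjacency list: one list head per vertex + one entry per edge
Vertex heads: 6
Edge entries: 7
Total = 6 + 7 = 13


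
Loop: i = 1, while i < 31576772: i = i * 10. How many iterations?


i multiplies by 10 each step:
i = 1 -> 10 -> 100 -> 1000 -> 10000 -> 100000 -> 1000000 -> 10000000 -> 100000000 (stop)
Iterations = ceil(log_10(31576772)) = 8


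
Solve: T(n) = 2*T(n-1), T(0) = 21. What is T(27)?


Unrolling:
T(27) = 2*T(26) = 2^2*T(25) = ... = 2^27*T(0)
= 2^27 * 21
= 134217728 * 21 = 2818572288


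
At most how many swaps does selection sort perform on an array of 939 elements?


Each of the 938 passes places one element in its final position.
Pass 1: swap minimum into position 0
Pass 2: swap minimum of remaining into position 1
...
Pass 938: last two elements, one swap
Maximum swaps = 939 - 1 = 938


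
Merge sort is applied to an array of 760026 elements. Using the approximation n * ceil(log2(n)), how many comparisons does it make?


Merge sort divides the array into halves recursively.
Number of levels = ceil(log2(760026)) = 20
At each level, approximately n = 760026 comparisons are needed for merging.
Total comparisons ~ n * ceil(log2(n)) = 760026 * 20 = 15200520


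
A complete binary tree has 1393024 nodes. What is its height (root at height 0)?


In a complete binary tree, level k holds nodes 2^k .. 2^(k+1)-1 (1-indexed).
Height = floor(log2(n)) = floor(log2(1393024)) = 20
Check: 2^20 = 1048576 <= 1393024 < 2097152 = 2^21


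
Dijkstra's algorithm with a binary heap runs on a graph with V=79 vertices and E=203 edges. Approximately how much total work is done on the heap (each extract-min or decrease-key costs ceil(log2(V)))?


Dijkstra with a binary heap: each vertex is extracted once, each edge may relax once.
Each heap operation costs O(log V).
V + E = 79 + 203 = 282
ceil(log2(79)) = 7 (since 2^6 = 64 < 79 <= 128 = 2^7)
Total heap work = (V+E) * ceil(log2(V)) = 282 * 7 = 1974


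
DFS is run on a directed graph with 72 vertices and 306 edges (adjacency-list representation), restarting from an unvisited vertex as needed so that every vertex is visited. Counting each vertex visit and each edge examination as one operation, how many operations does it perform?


A full DFS traversal processes each vertex exactly once (push/pop on stack).
Each directed edge is examined once.
V = 72, E = 306
V + E = 378


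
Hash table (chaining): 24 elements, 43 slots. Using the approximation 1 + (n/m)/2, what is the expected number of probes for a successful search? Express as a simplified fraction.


Computing expected probes:
alpha = 24/43
= 1 + alpha/2
= 1 + 24/(2*43)
= (2*43 + 24) / (2*43)
= 110/86 = 55/43


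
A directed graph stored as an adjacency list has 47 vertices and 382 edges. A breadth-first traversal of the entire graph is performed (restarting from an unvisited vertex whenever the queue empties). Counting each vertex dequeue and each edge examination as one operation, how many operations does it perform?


A full BFS traversal dequeues each vertex once and examines each edge once.
Vertex visits: 47
Edge visits: 382
V + E = 47 + 382 = 429


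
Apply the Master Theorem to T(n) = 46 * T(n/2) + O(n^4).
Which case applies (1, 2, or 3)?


The Master Theorem: T(n) = a*T(n/b) + O(n^c)
  a = 46, b = 2, c = 4
log_b(a) = log_2(46) ~ 5.524
Compare b^c with a: 2^4 = 16 < 46, so c < log_b(a).
Since c < log_b(a), Case 1 applies.
T(n) = O(n^(log_2 46)) ~ O(n^5.524)
Master Theorem case = 1


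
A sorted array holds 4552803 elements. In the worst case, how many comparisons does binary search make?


Halving sequence: 4552803 -> 2276401 -> 1138200 -> 569100 -> 284550 -> 142275 -> 71137 -> 35568 -> 17784 -> 8892 -> 4446 -> 2223 -> 1111 -> 555 -> 277 -> 138 -> 69 -> 34 -> 17 -> 8 -> 4 -> 2 -> 1
Number of halvings = 22
Max comparisons = 22 + 1 = 23


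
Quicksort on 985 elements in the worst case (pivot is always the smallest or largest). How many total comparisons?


In the worst case, each partition step picks the worst pivot:
  Partition 1: 984 comparisons (n-1 elements to compare)
  Partition 2: 983 comparisons
  Partition 3: 982 comparisons
  Partition 4: 981 comparisons
  Partition 5: 980 comparisons
  ...
  Last partition: 0 comparisons
Total = (n-1) + (n-2) + ... + 1 + 0 = n*(n-1)/2
= 985*984/2 = 484620


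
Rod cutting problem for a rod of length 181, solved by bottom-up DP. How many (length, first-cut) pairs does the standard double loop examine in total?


For each subproblem length i = 1..181, the inner loop considers i possible first cuts.
Total = 1 + 2 + ... + 181
= 181*(181+1)/2
= 181*182/2 = 16471


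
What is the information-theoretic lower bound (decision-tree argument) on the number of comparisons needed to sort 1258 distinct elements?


A binary decision tree of height h has at most 2^h leaves and needs at least n! of them, so h >= ceil(log2(n!)).
1258! is far too large to multiply out, so use Stirling's series:
  ln(n!) ~ n ln n - n + (1/2) ln(2 pi n) + 1/(12n)  (error below 1/(360 n^3), negligible here)
  ln(1258) = 7.1372784
  n ln n = 1258 * 7.1372784 = 8978.6962
  (1/2) ln(2 pi * 1258) = (1/2) ln(7904.2471) = 4.4876
  1/(12*1258) = 0.0001
  ln(1258!) ~ 8978.6962 - 1258 + 4.4876 + 0.0001 = 7725.1839
Convert to base 2: log2(1258!) = 7725.1839 / ln 2 = 7725.1839 / 0.69314718 = 11145.0845
ceil(11145.0845) = 11146


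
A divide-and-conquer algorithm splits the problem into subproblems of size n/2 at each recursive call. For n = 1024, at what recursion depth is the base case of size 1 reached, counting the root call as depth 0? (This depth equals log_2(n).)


At each depth, the problem size is divided by 2:
  Depth 0: problem size = 1024
  Depth 1: problem size = 512
  Depth 2: problem size = 256
  Depth 3: problem size = 128
  Depth 4: problem size = 64
  Depth 5: problem size = 32
  Depth 6: problem size = 16
  Depth 7: problem size = 8
  Depth 8: problem size = 4
  Depth 9: problem size = 2
  Depth 10: problem size = 1 (base case)
The base case is reached at depth log_2(1024) = 10 (the tree has 11 levels counting depth 0, but the depth asked for is 10).
Recursion depth = 10


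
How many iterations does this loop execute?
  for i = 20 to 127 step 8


The loop variable i takes values starting at 20 and increments by 8 each iteration.
Sequence: i = 20, 28, 36, 44, 52, 60, 68, 76, 84, ...
The upper bound 127 is inclusive, so the count is floor((last - first) / step) + 1:
floor((127 - 20) / 8) + 1 = floor(107/8) + 1 = 13 + 1 = 14


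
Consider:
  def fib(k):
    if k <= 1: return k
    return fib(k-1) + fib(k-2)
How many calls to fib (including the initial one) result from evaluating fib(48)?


Let C(m) = total calls to evaluate fib(m). Then C(0)=C(1)=1, and
C(m) = 1 + C(m-1) + C(m-2) for m >= 2.
Build the table (each entry = 1 + previous two):
  C(0) = 1
  C(1) = 1
  C(2) = 1 + 1 + 1 = 3
  C(3) = 1 + 3 + 1 = 5
  C(4) = 1 + 5 + 3 = 9
  C(5) = 1 + 9 + 5 = 15
  C(6) = 1 + 15 + 9 = 25
  C(7) = 1 + 25 + 15 = 41
  C(8) = 1 + 41 + 25 = 67
  C(9) = 1 + 67 + 41 = 109
  C(10) = 1 + 109 + 67 = 177
  C(11) = 1 + 177 + 109 = 287
  C(12) = 1 + 287 + 177 = 465
  C(13) = 1 + 465 + 287 = 753
  C(14) = 1 + 753 + 465 = 1219
  C(15) = 1 + 1219 + 753 = 1973
  C(16) = 1 + 1973 + 1219 = 3193
  C(17) = 1 + 3193 + 1973 = 5167
  C(18) = 1 + 5167 + 3193 = 8361
  C(19) = 1 + 8361 + 5167 = 13529
  C(20) = 1 + 13529 + 8361 = 21891
  C(21) = 1 + 21891 + 13529 = 35421
  C(22) = 1 + 35421 + 21891 = 57313
  C(23) = 1 + 57313 + 35421 = 92735
  C(24) = 1 + 92735 + 57313 = 150049
  C(25) = 1 + 150049 + 92735 = 242785
  C(26) = 1 + 242785 + 150049 = 392835
  C(27) = 1 + 392835 + 242785 = 635621
  C(28) = 1 + 635621 + 392835 = 1028457
  C(29) = 1 + 1028457 + 635621 = 1664079
  C(30) = 1 + 1664079 + 1028457 = 2692537
  C(31) = 1 + 2692537 + 1664079 = 4356617
  C(32) = 1 + 4356617 + 2692537 = 7049155
  C(33) = 1 + 7049155 + 4356617 = 11405773
  C(34) = 1 + 11405773 + 7049155 = 18454929
  C(35) = 1 + 18454929 + 11405773 = 29860703
  C(36) = 1 + 29860703 + 18454929 = 48315633
  C(37) = 1 + 48315633 + 29860703 = 78176337
  C(38) = 1 + 78176337 + 48315633 = 126491971
  C(39) = 1 + 126491971 + 78176337 = 204668309
  C(40) = 1 + 204668309 + 126491971 = 331160281
  C(41) = 1 + 331160281 + 204668309 = 535828591
  C(42) = 1 + 535828591 + 331160281 = 866988873
  C(43) = 1 + 866988873 + 535828591 = 1402817465
  C(44) = 1 + 1402817465 + 866988873 = 2269806339
  C(45) = 1 + 2269806339 + 1402817465 = 3672623805
  C(46) = 1 + 3672623805 + 2269806339 = 5942430145
  C(47) = 1 + 5942430145 + 3672623805 = 9615053951
  C(48) = 1 + 9615053951 + 5942430145 = 15557484097
Total calls for fib(48) = 15557484097


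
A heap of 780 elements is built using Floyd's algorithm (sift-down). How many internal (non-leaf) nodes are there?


Leaf nodes occupy roughly half the array.
Sift-down is called for each internal node, starting from the last one.
Internal nodes = floor(n/2) = floor(780/2) = 390


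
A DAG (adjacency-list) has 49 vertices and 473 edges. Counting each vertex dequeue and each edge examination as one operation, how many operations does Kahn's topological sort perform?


V = 49 (vertex processing)
E = 473 (edge processing)
V + E = 49 + 473 = 522


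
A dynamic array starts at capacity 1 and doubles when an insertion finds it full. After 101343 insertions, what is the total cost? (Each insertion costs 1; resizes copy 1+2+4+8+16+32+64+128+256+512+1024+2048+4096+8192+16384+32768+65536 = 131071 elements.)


Insertion cost: 101343 (one per element)
Resizes occur just before inserting elements 2, 3, 5, 9, ...
Elements copied at each resize: 1 + 2 + 4 + 8 + 16 + 32 + 64 + 128 + 256 + 512 + 1024 + 2048 + 4096 + 8192 + 16384 + 32768 + 65536
Sum of copies = 131071 (geometric series: 2^k - 1)
Total = 101343 + 131071 = 232414


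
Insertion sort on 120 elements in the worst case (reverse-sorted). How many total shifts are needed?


In the worst case (reverse-sorted), each element shifts past all previous:
  Element 1: 1 shifts
  Element 2: 2 shifts
  Element 3: 3 shifts
  Element 4: 4 shifts
  Element 5: 5 shifts
  ...
  Element 119: 119 shifts
Total = 1 + 2 + ... + 119
= 120*(120-1)/2 = 7140


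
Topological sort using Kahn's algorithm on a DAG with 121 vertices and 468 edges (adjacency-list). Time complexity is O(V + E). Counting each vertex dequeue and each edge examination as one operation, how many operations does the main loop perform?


Kahn's algorithm:
  1. Compute in-degrees: O(V + E)
  2. Process queue: each vertex dequeued once (O(V))
     each edge examined once (O(E))
Total = V + E = 121 + 468 = 589


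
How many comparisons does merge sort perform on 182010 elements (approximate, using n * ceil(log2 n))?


Recursion depth: ceil(log2(182010)) = 18
Each recursion level merges n = 182010 elements
Total = 182010 * 18 = 3276180


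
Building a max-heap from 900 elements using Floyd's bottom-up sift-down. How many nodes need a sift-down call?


In a heap of 900 elements (0-indexed array):
  Last element index: 899
  Parent of last element: floor((899 - 1) / 2) = 449
  Internal nodes: indices 0 to 449
  Count = floor(900/2) = 450


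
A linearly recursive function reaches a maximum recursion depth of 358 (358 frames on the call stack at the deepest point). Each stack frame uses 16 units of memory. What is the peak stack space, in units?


Maximum recursion depth = 358 frames
Memory per frame = 16 units
Total stack space = depth * frame_size
= 358 * 16 = 5728


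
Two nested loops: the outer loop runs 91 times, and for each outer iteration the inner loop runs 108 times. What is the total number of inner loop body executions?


Outer loop: 91 iterations
Inner loop: 108 iterations per outer iteration
Total = 91 * 108 = 9828


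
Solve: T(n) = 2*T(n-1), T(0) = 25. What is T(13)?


Unrolling:
T(13) = 2*T(12) = 2^2*T(11) = ... = 2^13*T(0)
= 2^13 * 25
= 8192 * 25 = 204800


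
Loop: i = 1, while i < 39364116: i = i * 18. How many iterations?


i multiplies by 18 each step:
i = 1 -> 18 -> 324 -> 5832 -> 104976 -> 1889568 -> 34012224 -> 612220032 (stop)
Iterations = ceil(log_18(39364116)) = 7


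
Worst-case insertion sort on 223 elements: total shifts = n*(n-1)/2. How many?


Sum of shifts = 1 + 2 + 3 + ... + 222
= 223 * 222 / 2
= 49506 / 2
= 24753


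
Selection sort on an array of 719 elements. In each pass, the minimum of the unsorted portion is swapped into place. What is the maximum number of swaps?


Selection sort performs one swap per pass:
  Pass 1: find min in positions 0 to 718, swap with position 0
  Pass 2: find min in positions 1 to 718, swap with position 1
  Pass 3: find min in positions 2 to 718, swap with position 2
  Pass 4: find min in positions 3 to 718, swap with position 3
  Pass 5: find min in positions 4 to 718, swap with position 4
  ... (713 more passes)
Total passes (and swaps) = n - 1 = 719 - 1 = 718


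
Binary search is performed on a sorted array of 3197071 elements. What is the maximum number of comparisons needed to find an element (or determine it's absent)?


Binary search halves the search space each comparison:
  Step 1: search space = 3197071 -> 1598535
  Step 2: search space = 1598535 -> 799267
  Step 3: search space = 799267 -> 399633
  Step 4: search space = 399633 -> 199816
  Step 5: search space = 199816 -> 99908
  Step 6: search space = 99908 -> 49954
  Step 7: search space = 49954 -> 24977
  Step 8: search space = 24977 -> 12488
  Step 9: search space = 12488 -> 6244
  Step 10: search space = 6244 -> 3122
  Step 11: search space = 3122 -> 1561
  Step 12: search space = 1561 -> 780
  Step 13: search space = 780 -> 390
  Step 14: search space = 390 -> 195
  Step 15: search space = 195 -> 97
  Step 16: search space = 97 -> 48
  Step 17: search space = 48 -> 24
  Step 18: search space = 24 -> 12
  Step 19: search space = 12 -> 6
  Step 20: search space = 6 -> 3
  Step 21: search space = 3 -> 1
  Step 22: search space = 1 (final check)
Maximum comparisons = floor(log2(3197071)) + 1 = 21 + 1 = 22


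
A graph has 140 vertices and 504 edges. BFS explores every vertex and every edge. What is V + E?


A full BFS traversal dequeues each vertex once and examines each edge once.
Vertex visits: 140
Edge visits: 504
V + E = 140 + 504 = 644


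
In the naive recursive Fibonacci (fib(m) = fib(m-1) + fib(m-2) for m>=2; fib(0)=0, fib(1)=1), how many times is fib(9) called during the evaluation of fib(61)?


Let N(m) = number of times fib(m) is called while evaluating fib(61).
N(61) = 1 (the initial call).
N(60) = 1 (only fib(61) calls it).
For 1 <= m <= 59: fib(m) is called by fib(m+1) and fib(m+2), so
  N(m) = N(m+1) + N(m+2).
fib(0) is called only by fib(2), so N(0) = N(2).
Walk down from m=61:
  N(61)=1, N(60)=1, N(59)=2, N(58)=3, N(57)=5, N(56)=8, N(55)=13, N(54)=21, N(53)=34, N(52)=55, N(51)=89, N(50)=144, N(49)=233, N(48)=377, N(47)=610, N(46)=987, N(45)=1597, N(44)=2584, N(43)=4181, N(42)=6765, N(41)=10946, N(40)=17711, N(39)=28657, N(38)=46368, N(37)=75025, N(36)=121393, N(35)=196418, N(34)=317811, N(33)=514229, N(32)=832040, N(31)=1346269, N(30)=2178309, N(29)=3524578, N(28)=5702887, N(27)=9227465, N(26)=14930352, N(25)=24157817, N(24)=39088169, N(23)=63245986, N(22)=102334155, N(21)=165580141, N(20)=267914296, N(19)=433494437, N(18)=701408733, N(17)=1134903170, N(16)=1836311903, N(15)=2971215073, N(14)=4807526976, N(13)=7778742049, N(12)=12586269025, N(11)=20365011074, N(10)=32951280099, N(9)=53316291173
N(9) = 53316291173


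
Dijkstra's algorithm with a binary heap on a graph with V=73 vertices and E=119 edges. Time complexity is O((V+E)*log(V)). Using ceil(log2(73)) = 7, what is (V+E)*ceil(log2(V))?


Dijkstra with a binary heap: each vertex is extracted once, each edge may relax once.
Each heap operation costs O(log V).
V + E = 73 + 119 = 192
ceil(log2(73)) = 7 (since 2^6 = 64 < 73 <= 128 = 2^7)
Total heap work = (V+E) * ceil(log2(V)) = 192 * 7 = 1344


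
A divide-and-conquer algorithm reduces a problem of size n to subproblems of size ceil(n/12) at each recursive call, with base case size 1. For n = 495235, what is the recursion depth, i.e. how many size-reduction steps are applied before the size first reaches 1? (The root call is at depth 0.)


Each step divides the size by 12 (rounding up); after k steps the size is ceil(n/12^k), which equals 1 exactly when 12^k >= n.
So the depth is the smallest k with 12^k >= 495235, i.e. ceil(log_12(495235)).
12^5 = 248832 < 495235 <= 2985984 = 12^6
Recursion depth = 6


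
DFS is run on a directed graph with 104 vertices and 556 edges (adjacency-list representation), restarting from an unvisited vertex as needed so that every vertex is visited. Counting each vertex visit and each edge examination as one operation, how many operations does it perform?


A full DFS traversal processes each vertex exactly once (push/pop on stack).
Each directed edge is examined once.
V = 104, E = 556
V + E = 660


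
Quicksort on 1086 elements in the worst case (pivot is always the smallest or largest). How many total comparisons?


In the worst case, each partition step picks the worst pivot:
  Partition 1: 1085 comparisons (n-1 elements to compare)
  Partition 2: 1084 comparisons
  Partition 3: 1083 comparisons
  Partition 4: 1082 comparisons
  Partition 5: 1081 comparisons
  ...
  Last partition: 0 comparisons
Total = (n-1) + (n-2) + ... + 1 + 0 = n*(n-1)/2
= 1086*1085/2 = 589155


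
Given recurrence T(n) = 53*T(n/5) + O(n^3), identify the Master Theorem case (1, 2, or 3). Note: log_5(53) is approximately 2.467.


Master Theorem parameters: a=53, b=5, c=3
log_b(a) = 2.467
Compare b^c with a: 5^3 = 125 > 53, so c > log_b(a).
Comparing c=3 vs log_b(a)=2.467:
3 > 2.467 => Case 3
Result: T(n) = O(n^3)
Master Theorem case = 3


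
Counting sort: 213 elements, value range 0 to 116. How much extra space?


n = 213 (output array)
k = 117 (count array for 117 distinct values)
Extra space = 213 + 117 = 330


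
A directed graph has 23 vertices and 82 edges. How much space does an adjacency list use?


Adjacency list: one list head per vertex + one entry per edge
Vertex heads: 23
Edge entries: 82
Total = 23 + 82 = 105


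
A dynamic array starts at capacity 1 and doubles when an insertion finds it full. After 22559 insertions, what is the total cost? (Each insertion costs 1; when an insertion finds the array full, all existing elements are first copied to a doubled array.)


Insertion cost: 22559 (one per element)
Resizes occur just before inserting elements 2, 3, 5, 9, ...
Elements copied at each resize: 1 + 2 + 4 + 8 + 16 + 32 + 64 + 128 + 256 + 512 + 1024 + 2048 + 4096 + 8192 + 16384
Sum of copies = 32767 (geometric series: 2^k - 1)
Total = 22559 + 32767 = 55326


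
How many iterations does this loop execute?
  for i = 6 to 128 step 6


The loop variable i takes values starting at 6 and increments by 6 each iteration.
Sequence: i = 6, 12, 18, 24, 30, 36, 42, 48, 54, ...
The upper bound 128 is inclusive, so the count is floor((last - first) / step) + 1:
floor((128 - 6) / 6) + 1 = floor(122/6) + 1 = 20 + 1 = 21


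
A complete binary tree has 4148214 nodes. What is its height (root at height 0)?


In a complete binary tree, level k holds nodes 2^k .. 2^(k+1)-1 (1-indexed).
Height = floor(log2(n)) = floor(log2(4148214)) = 21
Check: 2^21 = 2097152 <= 4148214 < 4194304 = 2^22


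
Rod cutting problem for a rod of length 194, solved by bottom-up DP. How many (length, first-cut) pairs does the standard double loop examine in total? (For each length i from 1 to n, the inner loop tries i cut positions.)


For each subproblem length i = 1..194, the inner loop considers i possible first cuts.
Total = 1 + 2 + ... + 194
= 194*(194+1)/2
= 194*195/2 = 18915


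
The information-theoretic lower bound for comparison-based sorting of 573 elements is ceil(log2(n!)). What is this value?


A binary decision tree of height h has at most 2^h leaves and needs at least n! of them, so h >= ceil(log2(n!)).
573! is far too large to multiply out, so use Stirling's series:
  ln(n!) ~ n ln n - n + (1/2) ln(2 pi n) + 1/(12n)  (error below 1/(360 n^3), negligible here)
  ln(573) = 6.3508857
  n ln n = 573 * 6.3508857 = 3639.0575
  (1/2) ln(2 pi * 573) = (1/2) ln(3600.2652) = 4.0944
  1/(12*573) = 0.0001
  ln(573!) ~ 3639.0575 - 573 + 4.0944 + 0.0001 = 3070.1520
Convert to base 2: log2(573!) = 3070.1520 / ln 2 = 3070.1520 / 0.69314718 = 4429.2931
ceil(4429.2931) = 4430


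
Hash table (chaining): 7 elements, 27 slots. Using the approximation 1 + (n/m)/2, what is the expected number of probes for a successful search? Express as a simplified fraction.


Computing expected probes:
alpha = 7/27
= 1 + alpha/2
= 1 + 7/(2*27)
= (2*27 + 7) / (2*27)
= 61/54


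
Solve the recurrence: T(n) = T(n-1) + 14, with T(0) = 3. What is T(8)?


Unrolling the recurrence:
T(8) = T(7) + 14
       = T(6) + 14 + 14
       = T(5) + 14*3
       ...
       = T(0) + 14*8
       = 3 + 112 = 115


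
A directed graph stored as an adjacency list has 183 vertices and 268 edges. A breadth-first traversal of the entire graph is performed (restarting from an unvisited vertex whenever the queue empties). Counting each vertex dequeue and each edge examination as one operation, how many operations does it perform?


A full BFS traversal dequeues each vertex once and examines each edge once.
Vertex visits: 183
Edge visits: 268
V + E = 183 + 268 = 451


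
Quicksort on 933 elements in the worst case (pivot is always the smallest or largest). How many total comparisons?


In the worst case, each partition step picks the worst pivot:
  Partition 1: 932 comparisons (n-1 elements to compare)
  Partition 2: 931 comparisons
  Partition 3: 930 comparisons
  Partition 4: 929 comparisons
  Partition 5: 928 comparisons
  ...
  Last partition: 0 comparisons
Total = (n-1) + (n-2) + ... + 1 + 0 = n*(n-1)/2
= 933*932/2 = 434778


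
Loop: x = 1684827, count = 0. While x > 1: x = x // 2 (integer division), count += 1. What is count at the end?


The variable x halves each step:
x = 1684827 -> 842413 -> 421206 -> 210603 -> 105301 -> 52650 -> 26325 -> 13162 -> 6581 -> 3290 -> 1645 -> 822 -> 411 -> 205 -> 102 -> 51 -> 25 -> 12 -> 6 -> 3 -> 1
Number of halvings = floor(log2(1684827)) = 20


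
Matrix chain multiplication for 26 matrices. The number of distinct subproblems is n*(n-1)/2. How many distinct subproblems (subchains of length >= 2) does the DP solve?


Subproblems are indexed by (i, j) where i < j.
Number of such pairs = n*(n-1)/2
= 26 * 25 / 2
= 325


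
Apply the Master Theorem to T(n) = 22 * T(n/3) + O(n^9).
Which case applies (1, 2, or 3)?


The Master Theorem: T(n) = a*T(n/b) + O(n^c)
  a = 22, b = 3, c = 9
log_b(a) = log_3(22) ~ 2.814
Compare b^c with a: 3^9 = 19683 > 22, so c > log_b(a).
Since c > log_b(a), Case 3 applies.
T(n) = O(n^9)
Master Theorem case = 3


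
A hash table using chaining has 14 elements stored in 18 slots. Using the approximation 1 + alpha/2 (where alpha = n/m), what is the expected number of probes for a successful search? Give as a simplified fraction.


Load factor alpha = n/m = 14/18
Expected probes = 1 + alpha/2 = 1 + 14/(2*18)
= 1 + 14/36
= 36/36 + 14/36
= 50/36
Simplify: 25/18


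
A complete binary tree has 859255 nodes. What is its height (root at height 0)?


In a complete binary tree, level k holds nodes 2^k .. 2^(k+1)-1 (1-indexed).
Height = floor(log2(n)) = floor(log2(859255)) = 19
Check: 2^19 = 524288 <= 859255 < 1048576 = 2^20


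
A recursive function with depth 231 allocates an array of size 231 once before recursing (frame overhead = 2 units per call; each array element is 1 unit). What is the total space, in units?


Array allocation: 231 units (allocated once)
Stack frames: 231 deep * 2 per frame = 462 units
Total = 231 + 462 = 693


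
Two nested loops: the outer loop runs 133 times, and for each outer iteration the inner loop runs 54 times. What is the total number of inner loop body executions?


Outer loop: 133 iterations
Inner loop: 54 iterations per outer iteration
Total = 133 * 54 = 7182


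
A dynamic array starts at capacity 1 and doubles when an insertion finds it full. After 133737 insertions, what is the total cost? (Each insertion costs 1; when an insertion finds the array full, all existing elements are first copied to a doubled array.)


Insertion cost: 133737 (one per element)
Resizes occur just before inserting elements 2, 3, 5, 9, ...
Elements copied at each resize: 1 + 2 + 4 + 8 + 16 + 32 + 64 + 128 + 256 + 512 + 1024 + 2048 + 4096 + 8192 + 16384 + 32768 + 65536 + 131072
Sum of copies = 262143 (geometric series: 2^k - 1)
Total = 133737 + 262143 = 395880


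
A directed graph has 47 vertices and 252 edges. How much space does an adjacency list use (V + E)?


Adjacency list: one list head per vertex + one entry per edge
Vertex heads: 47
Edge entries: 252
Total = 47 + 252 = 299


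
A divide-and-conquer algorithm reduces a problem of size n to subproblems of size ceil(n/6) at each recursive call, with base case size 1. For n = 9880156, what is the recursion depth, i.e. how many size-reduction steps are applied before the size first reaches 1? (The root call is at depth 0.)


Each step divides the size by 6 (rounding up); after k steps the size is ceil(n/6^k), which equals 1 exactly when 6^k >= n.
So the depth is the smallest k with 6^k >= 9880156, i.e. ceil(log_6(9880156)).
6^8 = 1679616 < 9880156 <= 10077696 = 6^9
Recursion depth = 9


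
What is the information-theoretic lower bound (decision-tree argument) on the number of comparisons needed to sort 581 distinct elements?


A binary decision tree of height h has at most 2^h leaves and needs at least n! of them, so h >= ceil(log2(n!)).
581! is far too large to multiply out, so use Stirling's series:
  ln(n!) ~ n ln n - n + (1/2) ln(2 pi n) + 1/(12n)  (error below 1/(360 n^3), negligible here)
  ln(581) = 6.3647508
  n ln n = 581 * 6.3647508 = 3697.9202
  (1/2) ln(2 pi * 581) = (1/2) ln(3650.5307) = 4.1013
  1/(12*581) = 0.0001
  ln(581!) ~ 3697.9202 - 581 + 4.1013 + 0.0001 = 3121.0216
Convert to base 2: log2(581!) = 3121.0216 / ln 2 = 3121.0216 / 0.69314718 = 4502.6824
ceil(4502.6824) = 4503


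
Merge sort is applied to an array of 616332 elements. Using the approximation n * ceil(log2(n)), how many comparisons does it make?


Merge sort divides the array into halves recursively.
Number of levels = ceil(log2(616332)) = 20
At each level, approximately n = 616332 comparisons are needed for merging.
Total comparisons ~ n * ceil(log2(n)) = 616332 * 20 = 12326640


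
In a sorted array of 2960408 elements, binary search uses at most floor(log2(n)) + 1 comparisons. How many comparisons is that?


Halving sequence: 2960408 -> 1480204 -> 740102 -> 370051 -> 185025 -> 92512 -> 46256 -> 23128 -> 11564 -> 5782 -> 2891 -> 1445 -> 722 -> 361 -> 180 -> 90 -> 45 -> 22 -> 11 -> 5 -> 2 -> 1
Number of halvings = 21
Max comparisons = 21 + 1 = 22


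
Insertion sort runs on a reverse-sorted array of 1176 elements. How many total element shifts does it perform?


Sum of shifts = 1 + 2 + 3 + ... + 1175
= 1176 * 1175 / 2
= 1381800 / 2
= 690900


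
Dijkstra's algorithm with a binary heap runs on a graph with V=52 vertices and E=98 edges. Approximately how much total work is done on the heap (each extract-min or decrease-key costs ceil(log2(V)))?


Dijkstra with a binary heap: each vertex is extracted once, each edge may relax once.
Each heap operation costs O(log V).
V + E = 52 + 98 = 150
ceil(log2(52)) = 6 (since 2^5 = 32 < 52 <= 64 = 2^6)
Total heap work = (V+E) * ceil(log2(V)) = 150 * 6 = 900


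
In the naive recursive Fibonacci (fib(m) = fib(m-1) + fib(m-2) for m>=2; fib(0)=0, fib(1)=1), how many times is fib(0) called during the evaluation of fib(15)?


Let N(m) = number of times fib(m) is called while evaluating fib(15).
N(15) = 1 (the initial call).
N(14) = 1 (only fib(15) calls it).
For 1 <= m <= 13: fib(m) is called by fib(m+1) and fib(m+2), so
  N(m) = N(m+1) + N(m+2).
fib(0) is called only by fib(2), so N(0) = N(2).
Walk down from m=15:
  N(15)=1, N(14)=1, N(13)=2, N(12)=3, N(11)=5, N(10)=8, N(9)=13, N(8)=21, N(7)=34, N(6)=55, N(5)=89, N(4)=144, N(3)=233, N(2)=377, N(1)=610, N(0)=N(2)=377
N(0) = 377


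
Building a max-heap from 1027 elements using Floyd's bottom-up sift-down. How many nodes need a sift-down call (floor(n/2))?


In a heap of 1027 elements (0-indexed array):
  Last element index: 1026
  Parent of last element: floor((1026 - 1) / 2) = 512
  Internal nodes: indices 0 to 512
  Count = floor(1027/2) = 513


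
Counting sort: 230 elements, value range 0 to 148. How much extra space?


n = 230 (output array)
k = 149 (count array for 149 distinct values)
Extra space = 230 + 149 = 379


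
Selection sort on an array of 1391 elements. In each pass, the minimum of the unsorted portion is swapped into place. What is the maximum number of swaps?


Selection sort performs one swap per pass:
  Pass 1: find min in positions 0 to 1390, swap with position 0
  Pass 2: find min in positions 1 to 1390, swap with position 1
  Pass 3: find min in positions 2 to 1390, swap with position 2
  Pass 4: find min in positions 3 to 1390, swap with position 3
  Pass 5: find min in positions 4 to 1390, swap with position 4
  ... (1385 more passes)
Total passes (and swaps) = n - 1 = 1391 - 1 = 1390


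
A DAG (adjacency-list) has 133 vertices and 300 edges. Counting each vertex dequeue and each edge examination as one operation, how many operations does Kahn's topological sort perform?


V = 133 (vertex processing)
E = 300 (edge processing)
V + E = 133 + 300 = 433


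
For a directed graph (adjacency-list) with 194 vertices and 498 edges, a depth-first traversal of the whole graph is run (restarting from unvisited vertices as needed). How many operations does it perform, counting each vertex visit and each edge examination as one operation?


A full DFS traversal visits each vertex once and examines each edge once.
V = 194
E = 498
Sum = 194 + 498 = 692


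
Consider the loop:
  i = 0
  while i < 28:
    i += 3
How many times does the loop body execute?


Starting at i = 0, each iteration adds 3.
Iterations until i >= 28:
  Iteration 1: i = 0 -> i = 3
  Iteration 2: i = 3 -> i = 6
  Iteration 3: i = 6 -> i = 9
  Iteration 4: i = 9 -> i = 12
  Iteration 5: i = 12 -> i = 15
  Iteration 6: i = 15 -> i = 18
  Iteration 7: i = 18 -> i = 21
  Iteration 8: i = 21 -> i = 24
  ... continuing ...
Total iterations = ceil(28/3) = 10


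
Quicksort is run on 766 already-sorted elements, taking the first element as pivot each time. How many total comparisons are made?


Sum of comparisons per partition:
765 + 764 + ... + 1 + 0
= 766 * (766 - 1) / 2
= 766 * 765 / 2
= 292995


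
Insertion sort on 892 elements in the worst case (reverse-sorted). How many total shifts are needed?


In the worst case (reverse-sorted), each element shifts past all previous:
  Element 1: 1 shifts
  Element 2: 2 shifts
  Element 3: 3 shifts
  Element 4: 4 shifts
  Element 5: 5 shifts
  ...
  Element 891: 891 shifts
Total = 1 + 2 + ... + 891
= 892*(892-1)/2 = 397386


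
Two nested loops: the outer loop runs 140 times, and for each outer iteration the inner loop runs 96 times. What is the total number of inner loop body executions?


Outer loop: 140 iterations
Inner loop: 96 iterations per outer iteration
Total = 140 * 96 = 13440


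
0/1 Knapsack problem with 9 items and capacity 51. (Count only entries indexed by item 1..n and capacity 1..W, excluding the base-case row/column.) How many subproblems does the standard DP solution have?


The DP table is indexed by (item, capacity).
Rows: 9 items
Columns: 51 capacity values (1 to W)
Total subproblems = 9 * 51 = 459


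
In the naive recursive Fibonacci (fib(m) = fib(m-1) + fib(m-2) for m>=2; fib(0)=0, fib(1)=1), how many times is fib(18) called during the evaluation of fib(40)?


Let N(m) = number of times fib(m) is called while evaluating fib(40).
N(40) = 1 (the initial call).
N(39) = 1 (only fib(40) calls it).
For 1 <= m <= 38: fib(m) is called by fib(m+1) and fib(m+2), so
  N(m) = N(m+1) + N(m+2).
fib(0) is called only by fib(2), so N(0) = N(2).
Walk down from m=40:
  N(40)=1, N(39)=1, N(38)=2, N(37)=3, N(36)=5, N(35)=8, N(34)=13, N(33)=21, N(32)=34, N(31)=55, N(30)=89, N(29)=144, N(28)=233, N(27)=377, N(26)=610, N(25)=987, N(24)=1597, N(23)=2584, N(22)=4181, N(21)=6765, N(20)=10946, N(19)=17711, N(18)=28657
N(18) = 28657


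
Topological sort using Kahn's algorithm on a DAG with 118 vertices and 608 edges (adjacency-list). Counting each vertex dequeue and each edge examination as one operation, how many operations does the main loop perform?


Kahn's algorithm:
  1. Compute in-degrees: O(V + E)
  2. Process queue: each vertex dequeued once (O(V))
     each edge examined once (O(E))
Total = V + E = 118 + 608 = 726


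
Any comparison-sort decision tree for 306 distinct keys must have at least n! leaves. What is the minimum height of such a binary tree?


A binary decision tree of height h has at most 2^h leaves and needs at least n! of them, so h >= ceil(log2(n!)).
306! is far too large to multiply out, so use Stirling's series:
  ln(n!) ~ n ln n - n + (1/2) ln(2 pi n) + 1/(12n)  (error below 1/(360 n^3), negligible here)
  ln(306) = 5.7235851
  n ln n = 306 * 5.7235851 = 1751.4170
  (1/2) ln(2 pi * 306) = (1/2) ln(1922.6547) = 3.7807
  1/(12*306) = 0.0003
  ln(306!) ~ 1751.4170 - 306 + 3.7807 + 0.0003 = 1449.1980
Convert to base 2: log2(306!) = 1449.1980 / ln 2 = 1449.1980 / 0.69314718 = 2090.7508
ceil(2090.7508) = 2091


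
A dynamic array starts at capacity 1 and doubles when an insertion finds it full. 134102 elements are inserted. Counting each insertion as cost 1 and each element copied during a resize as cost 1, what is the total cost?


n = 134102
Insertion costs: 134102
Resizes copy 1, 2, 4, ... up to the largest power of 2 that is <= n-1 = 134101, i.e. 131072.
Copy costs = 1 + 2 + 4 + 8 + 16 + 32 + 64 + 128 + 256 + 512 + 1024 + 2048 + 4096 + 8192 + 16384 + 32768 + 65536 + 131072 = 262143
Total = 134102 + 262143 = 396245


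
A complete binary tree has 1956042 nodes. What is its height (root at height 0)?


In a complete binary tree, level k holds nodes 2^k .. 2^(k+1)-1 (1-indexed).
Height = floor(log2(n)) = floor(log2(1956042)) = 20
Check: 2^20 = 1048576 <= 1956042 < 2097152 = 2^21


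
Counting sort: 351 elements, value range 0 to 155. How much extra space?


n = 351 (output array)
k = 156 (count array for 156 distinct values)
Extra space = 351 + 156 = 507


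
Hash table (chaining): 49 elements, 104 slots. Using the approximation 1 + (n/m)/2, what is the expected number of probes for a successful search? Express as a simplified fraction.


Computing expected probes:
alpha = 49/104
= 1 + alpha/2
= 1 + 49/(2*104)
= (2*104 + 49) / (2*104)
= 257/208


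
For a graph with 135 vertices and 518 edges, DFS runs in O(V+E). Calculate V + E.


A full DFS traversal visits each vertex once and examines each edge once.
V = 135
E = 518
Sum = 135 + 518 = 653


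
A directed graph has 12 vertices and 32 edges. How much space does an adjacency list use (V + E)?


Adjacency list: one list head per vertex + one entry per edge
Vertex heads: 12
Edge entries: 32
Total = 12 + 32 = 44


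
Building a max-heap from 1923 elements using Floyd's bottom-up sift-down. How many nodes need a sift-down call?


In a heap of 1923 elements (0-indexed array):
  Last element index: 1922
  Parent of last element: floor((1922 - 1) / 2) = 960
  Internal nodes: indices 0 to 960
  Count = floor(1923/2) = 961


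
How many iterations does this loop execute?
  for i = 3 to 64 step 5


The loop variable i takes values starting at 3 and increments by 5 each iteration.
Sequence: i = 3, 8, 13, 18, 23, 28, 33, 38, 43, ...
The upper bound 64 is inclusive, so the count is floor((last - first) / step) + 1:
floor((64 - 3) / 5) + 1 = floor(61/5) + 1 = 12 + 1 = 13


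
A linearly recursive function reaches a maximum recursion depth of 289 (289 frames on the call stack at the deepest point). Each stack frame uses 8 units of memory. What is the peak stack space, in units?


Maximum recursion depth = 289 frames
Memory per frame = 8 units
Total stack space = depth * frame_size
= 289 * 8 = 2312


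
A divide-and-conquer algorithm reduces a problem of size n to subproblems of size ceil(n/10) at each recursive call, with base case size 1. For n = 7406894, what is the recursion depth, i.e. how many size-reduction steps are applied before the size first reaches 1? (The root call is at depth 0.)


Each step divides the size by 10 (rounding up); after k steps the size is ceil(n/10^k), which equals 1 exactly when 10^k >= n.
So the depth is the smallest k with 10^k >= 7406894, i.e. ceil(log_10(7406894)).
10^6 = 1000000 < 7406894 <= 10000000 = 10^7
Recursion depth = 7


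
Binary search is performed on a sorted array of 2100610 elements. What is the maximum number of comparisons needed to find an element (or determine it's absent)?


Binary search halves the search space each comparison:
  Step 1: search space = 2100610 -> 1050305
  Step 2: search space = 1050305 -> 525152
  Step 3: search space = 525152 -> 262576
  Step 4: search space = 262576 -> 131288
  Step 5: search space = 131288 -> 65644
  Step 6: search space = 65644 -> 32822
  Step 7: search space = 32822 -> 16411
  Step 8: search space = 16411 -> 8205
  Step 9: search space = 8205 -> 4102
  Step 10: search space = 4102 -> 2051
  Step 11: search space = 2051 -> 1025
  Step 12: search space = 1025 -> 512
  Step 13: search space = 512 -> 256
  Step 14: search space = 256 -> 128
  Step 15: search space = 128 -> 64
  Step 16: search space = 64 -> 32
  Step 17: search space = 32 -> 16
  Step 18: search space = 16 -> 8
  Step 19: search space = 8 -> 4
  Step 20: search space = 4 -> 2
  Step 21: search space = 2 -> 1
  Step 22: search space = 1 (final check)
Maximum comparisons = floor(log2(2100610)) + 1 = 21 + 1 = 22


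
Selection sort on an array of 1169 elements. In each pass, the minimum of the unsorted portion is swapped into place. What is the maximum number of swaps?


Selection sort performs one swap per pass:
  Pass 1: find min in positions 0 to 1168, swap with position 0
  Pass 2: find min in positions 1 to 1168, swap with position 1
  Pass 3: find min in positions 2 to 1168, swap with position 2
  Pass 4: find min in positions 3 to 1168, swap with position 3
  Pass 5: find min in positions 4 to 1168, swap with position 4
  ... (1163 more passes)
Total passes (and swaps) = n - 1 = 1169 - 1 = 1168


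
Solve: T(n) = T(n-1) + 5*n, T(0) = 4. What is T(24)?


Expanding the recurrence:
T(24) = T(23) + 5*24
       = T(22) + 5*23 + 5*24
       ...
       = T(0) + 5*(1 + 2 + ... + 24)
       = 4 + 5 * 24*25/2
       = 4 + 5 * 300
       = 4 + 1500 = 1504


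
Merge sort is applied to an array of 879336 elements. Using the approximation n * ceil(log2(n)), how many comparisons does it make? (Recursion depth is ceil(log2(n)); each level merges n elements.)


Merge sort divides the array into halves recursively.
Number of levels = ceil(log2(879336)) = 20
At each level, approximately n = 879336 comparisons are needed for merging.
Total comparisons ~ n * ceil(log2(n)) = 879336 * 20 = 17586720
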